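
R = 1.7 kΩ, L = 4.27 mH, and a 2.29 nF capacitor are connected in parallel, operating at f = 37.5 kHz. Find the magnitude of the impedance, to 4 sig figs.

1345 Ω

ω = 2πf = 235600 rad/s
X_L = ωL = 1006 Ω
X_C = 1/(ωC) = 1853 Ω
Parallel: admittances add. Y = 1/R + 1/(jωL) + jωC
Y = (0.0005882 − j0.0004544) S
|Y| = 0.0007433 S → |Z| = 1/|Y| = 1345 Ω, ∠Z = −∠Y = 37.68°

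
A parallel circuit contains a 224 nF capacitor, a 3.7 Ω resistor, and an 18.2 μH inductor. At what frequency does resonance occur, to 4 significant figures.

ω₀ = 1/√(LC) = 1/√(1.82e-05 × 2.24e-07) = 495300 rad/s
f₀ = ω₀/(2π) = 78.82 kHz

78.82 kHz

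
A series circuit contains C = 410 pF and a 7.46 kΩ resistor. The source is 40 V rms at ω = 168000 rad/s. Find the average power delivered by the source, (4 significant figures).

44.80 mW

X_C = 1/(ωC) = 14520 Ω
Z = 7460 − j14520 Ω
|Z| = √(7460² + 14520²) = 16320 Ω
∠Z = arctan(-14520/7460) = -62.80°
I = V/|Z| = 2.451 mA
P = VI cos φ = 40 × 0.002451 × cos(-62.80°) = 44.80 mW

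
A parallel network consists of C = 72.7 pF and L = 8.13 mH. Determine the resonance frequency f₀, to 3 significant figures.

207 kHz

ω₀ = 1/√(LC) = 1/√(0.00813 × 7.27e-11) = 1.301e+06 rad/s
f₀ = ω₀/(2π) = 207 kHz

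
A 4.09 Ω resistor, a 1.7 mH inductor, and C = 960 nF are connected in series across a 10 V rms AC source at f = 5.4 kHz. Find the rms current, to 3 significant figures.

366 mA

ω = 2πf = 33930 rad/s
X_L = ωL = 57.7 Ω
X_C = 1/(ωC) = 30.7 Ω
Net reactance X = X_L − X_C = 27.0 Ω
Z = 4.09 + j27.0 Ω
|Z| = √(4.09² + 27.0²) = 27.3 Ω
I = V/|Z| = 10/27.3 = 366 mA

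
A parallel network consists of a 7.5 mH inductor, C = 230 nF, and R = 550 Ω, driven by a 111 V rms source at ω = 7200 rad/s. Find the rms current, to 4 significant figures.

1.883 A

X_L = ωL = 54.00 Ω
X_C = 1/(ωC) = 603.9 Ω
Parallel: admittances add. Y = 1/R + 1/(jωL) + jωC
Y = (0.001818 − j0.01686) S
|Y| = 0.01696 S → |Z| = 1/|Y| = 58.96 Ω, ∠Z = −∠Y = 83.85°
I = V/|Z| = 111/58.96 = 1.883 A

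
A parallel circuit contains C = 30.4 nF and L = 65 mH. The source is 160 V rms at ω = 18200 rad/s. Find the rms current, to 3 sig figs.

46.7 mA

X_L = ωL = 1180 Ω
X_C = 1/(ωC) = 1810 Ω
Parallel: admittances add. Y = 1/(jωL) + jωC
Y = (0 − j0.000292) S
|Y| = 0.000292 S → |Z| = 1/|Y| = 3420 Ω, ∠Z = −∠Y = 90.0°
I = V/|Z| = 160/3420 = 46.7 mA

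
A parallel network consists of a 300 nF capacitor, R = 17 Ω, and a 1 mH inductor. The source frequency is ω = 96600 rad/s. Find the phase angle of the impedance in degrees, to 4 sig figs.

X_L = ωL = 96.60 Ω
X_C = 1/(ωC) = 34.51 Ω
Parallel: admittances add. Y = 1/R + 1/(jωL) + jωC
Y = (0.05882 + j0.01863) S
|Y| = 0.06170 S → |Z| = 1/|Y| = 16.21 Ω, ∠Z = −∠Y = -17.57°

-17.57°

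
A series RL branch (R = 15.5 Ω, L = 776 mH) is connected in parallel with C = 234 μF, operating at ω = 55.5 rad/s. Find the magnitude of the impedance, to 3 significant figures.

94.5 Ω

X_L = ωL = 43.1 Ω
X_C = 1/(ωC) = 77.0 Ω
Branch 1 (R+jX_L): Z₁ = 15.5 + j43.1 Ω, |Z₁| = 45.8 Ω
Branch 2 (−jX_C): Z₂ = −j77.0 Ω
Parallel: Z = Z₁Z₂/(Z₁+Z₂), |Z| = 94.5 Ω, ∠Z = 45.7°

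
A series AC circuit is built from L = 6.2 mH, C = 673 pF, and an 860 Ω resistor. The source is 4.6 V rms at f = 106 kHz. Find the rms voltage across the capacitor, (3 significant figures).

4.92 V

ω = 2πf = 666000 rad/s
X_L = ωL = 4130 Ω
X_C = 1/(ωC) = 2230 Ω
Net reactance X = X_L − X_C = 1900 Ω
Z = 860 + j1900 Ω
|Z| = √(860² + 1900²) = 2080 Ω
I = V/|Z| = 2.21 mA
V_C = I·|Z_C| = 0.00221 × 2230 = 4.92 V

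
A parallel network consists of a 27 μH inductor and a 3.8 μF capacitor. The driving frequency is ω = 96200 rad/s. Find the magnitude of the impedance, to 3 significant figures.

X_L = ωL = 2.60 Ω
X_C = 1/(ωC) = 2.74 Ω
Parallel: admittances add. Y = 1/(jωL) + jωC
Y = (0 − j0.0194) S
|Y| = 0.0194 S → |Z| = 1/|Y| = 51.4 Ω, ∠Z = −∠Y = 90.0°

51.4 Ω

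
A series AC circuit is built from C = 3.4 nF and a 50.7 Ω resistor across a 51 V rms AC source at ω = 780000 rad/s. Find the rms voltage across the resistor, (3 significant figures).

X_C = 1/(ωC) = 377 Ω
Z = 50.7 − j377 Ω
|Z| = √(50.7² + 377²) = 380 Ω
I = V/|Z| = 134 mA
V_R = I·|Z_R| = 0.134 × 50.7 = 6.80 V

6.80 V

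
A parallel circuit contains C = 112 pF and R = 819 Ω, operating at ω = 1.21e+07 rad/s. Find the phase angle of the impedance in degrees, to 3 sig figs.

-48.0°

X_C = 1/(ωC) = 738 Ω
Parallel: admittances add. Y = 1/R + jωC
Y = (0.00122 + j0.00136) S
|Y| = 0.00182 S → |Z| = 1/|Y| = 548 Ω, ∠Z = −∠Y = -48.0°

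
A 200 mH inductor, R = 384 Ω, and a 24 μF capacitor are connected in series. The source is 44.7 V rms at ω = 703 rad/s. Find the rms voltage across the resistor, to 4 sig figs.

X_L = ωL = 140.6 Ω
X_C = 1/(ωC) = 59.27 Ω
Net reactance X = X_L − X_C = 81.33 Ω
Z = 384.0 + j81.33 Ω
|Z| = √(384.0² + 81.33²) = 392.5 Ω
I = V/|Z| = 113.9 mA
V_R = I·|Z_R| = 0.1139 × 384.0 = 43.73 V

43.73 V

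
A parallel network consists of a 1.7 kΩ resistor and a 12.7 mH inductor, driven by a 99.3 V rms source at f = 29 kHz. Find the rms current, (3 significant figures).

72.5 mA

ω = 2πf = 182200 rad/s
X_L = ωL = 2310 Ω
Parallel: admittances add. Y = 1/R + 1/(jωL)
Y = (0.000588 − j0.000432) S
|Y| = 0.000730 S → |Z| = 1/|Y| = 1370 Ω, ∠Z = −∠Y = 36.3°
I = V/|Z| = 99.3/1370 = 72.5 mA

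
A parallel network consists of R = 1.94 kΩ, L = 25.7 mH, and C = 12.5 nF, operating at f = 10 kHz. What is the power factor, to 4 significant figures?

0.9518

ω = 2πf = 62830 rad/s
X_L = ωL = 1615 Ω
X_C = 1/(ωC) = 1273 Ω
Parallel: admittances add. Y = 1/R + 1/(jωL) + jωC
Y = (0.0005155 + j0.0001661) S
|Y| = 0.0005416 S → |Z| = 1/|Y| = 1846 Ω, ∠Z = −∠Y = -17.86°
cos φ = cos(-17.86°) = 0.9518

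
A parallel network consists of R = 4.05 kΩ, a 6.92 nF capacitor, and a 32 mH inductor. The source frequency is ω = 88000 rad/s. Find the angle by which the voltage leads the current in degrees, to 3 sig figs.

X_L = ωL = 2820 Ω
X_C = 1/(ωC) = 1640 Ω
Parallel: admittances add. Y = 1/R + 1/(jωL) + jωC
Y = (0.000247 + j0.000254) S
|Y| = 0.000354 S → |Z| = 1/|Y| = 2820 Ω, ∠Z = −∠Y = -45.8°

-45.8°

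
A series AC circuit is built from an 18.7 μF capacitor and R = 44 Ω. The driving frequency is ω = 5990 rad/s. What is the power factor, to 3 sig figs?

X_C = 1/(ωC) = 8.93 Ω
Z = 44.0 − j8.93 Ω
|Z| = √(44.0² + 8.93²) = 44.9 Ω
∠Z = arctan(-8.93/44.0) = -11.5°
cos φ = cos(-11.5°) = 0.980

0.980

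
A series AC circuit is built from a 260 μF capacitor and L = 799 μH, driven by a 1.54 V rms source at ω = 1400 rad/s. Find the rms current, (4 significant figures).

X_L = ωL = 1.119 Ω
X_C = 1/(ωC) = 2.747 Ω
Net reactance X = X_L − X_C = -1.629 Ω
Z = − j1.629 Ω
|Z| = √(0² + 1.629²) = 1.629 Ω
I = V/|Z| = 1.54/1.629 = 945.6 mA

945.6 mA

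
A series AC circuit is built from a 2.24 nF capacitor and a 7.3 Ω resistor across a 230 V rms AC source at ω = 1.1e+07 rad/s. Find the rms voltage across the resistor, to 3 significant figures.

X_C = 1/(ωC) = 40.6 Ω
Z = 7.30 − j40.6 Ω
|Z| = √(7.30² + 40.6²) = 41.2 Ω
I = V/|Z| = 5.58 A
V_R = I·|Z_R| = 5.58 × 7.30 = 40.7 V

40.7 V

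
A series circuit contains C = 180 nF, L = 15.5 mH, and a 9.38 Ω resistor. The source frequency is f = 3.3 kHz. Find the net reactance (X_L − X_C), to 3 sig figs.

53.4 Ω

ω = 2πf = 20730 rad/s
X_L = ωL = 321 Ω
X_C = 1/(ωC) = 268 Ω
X = 321 − 268 = 53.4 Ω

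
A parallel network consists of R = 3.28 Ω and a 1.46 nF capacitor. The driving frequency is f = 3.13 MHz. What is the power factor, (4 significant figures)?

0.9956

ω = 2πf = 1.967e+07 rad/s
X_C = 1/(ωC) = 34.83 Ω
Parallel: admittances add. Y = 1/R + jωC
Y = (0.3049 + j0.02871) S
|Y| = 0.3062 S → |Z| = 1/|Y| = 3.266 Ω, ∠Z = −∠Y = -5.380°
cos φ = cos(-5.380°) = 0.9956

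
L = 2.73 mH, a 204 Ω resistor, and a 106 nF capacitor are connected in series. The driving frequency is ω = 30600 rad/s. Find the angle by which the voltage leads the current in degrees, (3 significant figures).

-47.8°

X_L = ωL = 83.5 Ω
X_C = 1/(ωC) = 308 Ω
Net reactance X = X_L − X_C = -225 Ω
Z = 204 − j225 Ω
|Z| = √(204² + 225²) = 304 Ω
∠Z = arctan(-225/204) = -47.8°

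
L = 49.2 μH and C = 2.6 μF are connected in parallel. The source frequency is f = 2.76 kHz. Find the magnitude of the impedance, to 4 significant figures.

0.8873 Ω

ω = 2πf = 17340 rad/s
X_L = ωL = 0.8532 Ω
X_C = 1/(ωC) = 22.18 Ω
Parallel: admittances add. Y = 1/(jωL) + jωC
Y = (0 − j1.127) S
|Y| = 1.127 S → |Z| = 1/|Y| = 0.8873 Ω, ∠Z = −∠Y = 90.00°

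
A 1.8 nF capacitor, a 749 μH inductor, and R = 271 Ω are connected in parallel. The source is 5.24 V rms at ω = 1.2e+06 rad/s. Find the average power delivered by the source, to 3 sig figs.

101 mW

X_L = ωL = 899 Ω
X_C = 1/(ωC) = 463 Ω
Parallel: admittances add. Y = 1/R + 1/(jωL) + jωC
Y = (0.00369 + j0.00105) S
|Y| = 0.00384 S → |Z| = 1/|Y| = 261 Ω, ∠Z = −∠Y = -15.8°
I = V/|Z| = 20.1 mA
P = VI cos φ = 5.24 × 0.0201 × cos(-15.8°) = 101 mW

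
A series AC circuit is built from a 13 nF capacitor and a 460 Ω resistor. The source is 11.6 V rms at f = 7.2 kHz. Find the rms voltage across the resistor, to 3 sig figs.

3.03 V

ω = 2πf = 45240 rad/s
X_C = 1/(ωC) = 1700 Ω
Z = 460 − j1700 Ω
|Z| = √(460² + 1700²) = 1760 Ω
I = V/|Z| = 6.59 mA
V_R = I·|Z_R| = 0.00659 × 460 = 3.03 V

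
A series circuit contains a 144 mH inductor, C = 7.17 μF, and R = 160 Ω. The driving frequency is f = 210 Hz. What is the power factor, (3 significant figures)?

ω = 2πf = 1319 rad/s
X_L = ωL = 190 Ω
X_C = 1/(ωC) = 106 Ω
Net reactance X = X_L − X_C = 84.3 Ω
Z = 160 + j84.3 Ω
|Z| = √(160² + 84.3²) = 181 Ω
∠Z = arctan(84.3/160) = 27.8°
cos φ = cos(27.8°) = 0.885

0.885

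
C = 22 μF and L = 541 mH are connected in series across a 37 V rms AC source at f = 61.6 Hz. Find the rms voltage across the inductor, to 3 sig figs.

ω = 2πf = 387.0 rad/s
X_L = ωL = 209 Ω
X_C = 1/(ωC) = 117 Ω
Net reactance X = X_L − X_C = 92.0 Ω
Z = j92.0 Ω
|Z| = √(0² + 92.0²) = 92.0 Ω
I = V/|Z| = 402 mA
V_L = I·|Z_L| = 0.402 × 209 = 84.3 V

84.3 V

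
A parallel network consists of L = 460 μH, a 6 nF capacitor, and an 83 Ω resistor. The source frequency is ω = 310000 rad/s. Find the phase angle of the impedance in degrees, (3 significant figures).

X_L = ωL = 143 Ω
X_C = 1/(ωC) = 538 Ω
Parallel: admittances add. Y = 1/R + 1/(jωL) + jωC
Y = (0.0120 − j0.00515) S
|Y| = 0.0131 S → |Z| = 1/|Y| = 76.3 Ω, ∠Z = −∠Y = 23.2°

23.2°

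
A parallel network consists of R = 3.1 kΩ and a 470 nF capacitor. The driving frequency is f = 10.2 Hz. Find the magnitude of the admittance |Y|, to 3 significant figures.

ω = 2πf = 64.09 rad/s
X_C = 1/(ωC) = 33200 Ω
Parallel: admittances add. Y = 1/R + jωC
Y = (0.000323 + j3.01e-05) S
|Y| = 0.000324 S → |Z| = 1/|Y| = 3090 Ω, ∠Z = −∠Y = -5.33°

324 μS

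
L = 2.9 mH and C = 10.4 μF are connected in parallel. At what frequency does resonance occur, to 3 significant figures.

ω₀ = 1/√(LC) = 1/√(0.0029 × 1.04e-05) = 5758 rad/s
f₀ = ω₀/(2π) = 916 Hz

916 Hz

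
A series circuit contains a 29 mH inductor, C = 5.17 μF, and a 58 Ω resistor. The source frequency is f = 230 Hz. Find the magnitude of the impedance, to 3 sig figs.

ω = 2πf = 1445 rad/s
X_L = ωL = 41.9 Ω
X_C = 1/(ωC) = 134 Ω
Net reactance X = X_L − X_C = -91.9 Ω
Z = 58.0 − j91.9 Ω
|Z| = √(58.0² + 91.9²) = 109 Ω

109 Ω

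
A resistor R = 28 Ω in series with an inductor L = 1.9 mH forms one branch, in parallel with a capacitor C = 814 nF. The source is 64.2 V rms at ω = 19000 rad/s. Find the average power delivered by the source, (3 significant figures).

55.3 W

X_L = ωL = 36.1 Ω
X_C = 1/(ωC) = 64.7 Ω
Branch 1 (R+jX_L): Z₁ = 28.0 + j36.1 Ω, |Z₁| = 45.7 Ω
Branch 2 (−jX_C): Z₂ = −j64.7 Ω
Parallel: Z = Z₁Z₂/(Z₁+Z₂), |Z| = 73.9 Ω, ∠Z = 7.77°
I = V/|Z| = 869 mA
P = VI cos φ = 64.2 × 0.869 × cos(7.77°) = 55.3 W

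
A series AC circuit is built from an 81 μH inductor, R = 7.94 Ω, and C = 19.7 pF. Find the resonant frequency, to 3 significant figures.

ω₀ = 1/√(LC) = 1/√(8.1e-05 × 1.97e-11) = 2.503e+07 rad/s
f₀ = ω₀/(2π) = 3.98 MHz

3.98 MHz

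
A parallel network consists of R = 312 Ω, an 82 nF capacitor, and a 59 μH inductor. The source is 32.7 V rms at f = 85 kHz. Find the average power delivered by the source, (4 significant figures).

3.427 W

ω = 2πf = 534100 rad/s
X_L = ωL = 31.51 Ω
X_C = 1/(ωC) = 22.83 Ω
Parallel: admittances add. Y = 1/R + 1/(jωL) + jωC
Y = (0.003205 + j0.01206) S
|Y| = 0.01248 S → |Z| = 1/|Y| = 80.15 Ω, ∠Z = −∠Y = -75.11°
I = V/|Z| = 408.0 mA
P = VI cos φ = 32.7 × 0.4080 × cos(-75.11°) = 3.427 W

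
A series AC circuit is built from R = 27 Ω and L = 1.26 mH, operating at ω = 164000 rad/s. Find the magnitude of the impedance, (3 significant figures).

X_L = ωL = 207 Ω
Z = 27.0 + j207 Ω
|Z| = √(27.0² + 207²) = 208 Ω

208 Ω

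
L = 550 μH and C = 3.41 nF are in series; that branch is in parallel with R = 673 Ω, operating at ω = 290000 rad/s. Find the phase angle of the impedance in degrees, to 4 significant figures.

-38.31°

X_L = ωL = 159.5 Ω
X_C = 1/(ωC) = 1011 Ω
Branch 1: Z₁ = R = 673.0 Ω
Branch 2 (series LC): Z₂ = j(X_L − X_C) = −j851.7 Ω
Parallel: Z = Z₁Z₂/(Z₁+Z₂), |Z| = 528.0 Ω, ∠Z = -38.31°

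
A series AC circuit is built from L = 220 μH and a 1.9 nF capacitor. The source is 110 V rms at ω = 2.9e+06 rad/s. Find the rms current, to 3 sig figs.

241 mA

X_L = ωL = 638 Ω
X_C = 1/(ωC) = 181 Ω
Net reactance X = X_L − X_C = 457 Ω
Z = j457 Ω
|Z| = √(0² + 457²) = 457 Ω
I = V/|Z| = 110/457 = 241 mA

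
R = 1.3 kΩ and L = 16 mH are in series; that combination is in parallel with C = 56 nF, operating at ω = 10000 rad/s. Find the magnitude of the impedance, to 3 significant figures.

1120 Ω

X_L = ωL = 160 Ω
X_C = 1/(ωC) = 1790 Ω
Branch 1 (R+jX_L): Z₁ = 1300 + j160 Ω, |Z₁| = 1310 Ω
Branch 2 (−jX_C): Z₂ = −j1790 Ω
Parallel: Z = Z₁Z₂/(Z₁+Z₂), |Z| = 1120 Ω, ∠Z = -31.6°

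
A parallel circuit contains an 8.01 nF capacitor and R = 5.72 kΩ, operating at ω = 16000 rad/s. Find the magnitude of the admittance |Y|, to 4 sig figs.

X_C = 1/(ωC) = 7803 Ω
Parallel: admittances add. Y = 1/R + jωC
Y = (0.0001748 + j0.0001282) S
|Y| = 0.0002168 S → |Z| = 1/|Y| = 4613 Ω, ∠Z = −∠Y = -36.24°

216.8 μS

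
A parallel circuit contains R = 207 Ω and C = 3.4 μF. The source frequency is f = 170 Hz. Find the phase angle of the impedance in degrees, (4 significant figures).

ω = 2πf = 1068 rad/s
X_C = 1/(ωC) = 275.4 Ω
Parallel: admittances add. Y = 1/R + jωC
Y = (0.004831 + j0.003632) S
|Y| = 0.006044 S → |Z| = 1/|Y| = 165.5 Ω, ∠Z = −∠Y = -36.93°

-36.93°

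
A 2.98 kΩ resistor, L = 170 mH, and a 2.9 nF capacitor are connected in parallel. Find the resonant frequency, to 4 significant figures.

7.168 kHz

ω₀ = 1/√(LC) = 1/√(0.17 × 2.9e-09) = 45040 rad/s
f₀ = ω₀/(2π) = 7.168 kHz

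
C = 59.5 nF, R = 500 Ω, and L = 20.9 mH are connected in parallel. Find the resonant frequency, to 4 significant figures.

4.513 kHz

ω₀ = 1/√(LC) = 1/√(0.0209 × 5.95e-08) = 28360 rad/s
f₀ = ω₀/(2π) = 4.513 kHz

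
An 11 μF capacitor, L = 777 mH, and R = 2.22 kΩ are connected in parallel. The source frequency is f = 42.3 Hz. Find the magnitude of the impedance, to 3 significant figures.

ω = 2πf = 265.8 rad/s
X_L = ωL = 207 Ω
X_C = 1/(ωC) = 342 Ω
Parallel: admittances add. Y = 1/R + 1/(jωL) + jωC
Y = (0.000450 − j0.00192) S
|Y| = 0.00197 S → |Z| = 1/|Y| = 507 Ω, ∠Z = −∠Y = 76.8°

507 Ω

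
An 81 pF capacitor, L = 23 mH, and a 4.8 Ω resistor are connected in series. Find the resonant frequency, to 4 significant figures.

116.6 kHz

ω₀ = 1/√(LC) = 1/√(0.023 × 8.1e-11) = 732600 rad/s
f₀ = ω₀/(2π) = 116.6 kHz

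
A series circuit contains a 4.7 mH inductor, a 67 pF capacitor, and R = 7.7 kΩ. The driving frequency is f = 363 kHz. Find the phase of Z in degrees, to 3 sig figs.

28.5°

ω = 2πf = 2.281e+06 rad/s
X_L = ωL = 10700 Ω
X_C = 1/(ωC) = 6540 Ω
Net reactance X = X_L − X_C = 4180 Ω
Z = 7700 + j4180 Ω
|Z| = √(7700² + 4180²) = 8760 Ω
∠Z = arctan(4180/7700) = 28.5°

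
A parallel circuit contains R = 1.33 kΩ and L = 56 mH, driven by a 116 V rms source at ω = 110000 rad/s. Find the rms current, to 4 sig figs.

89.23 mA

X_L = ωL = 6160 Ω
Parallel: admittances add. Y = 1/R + 1/(jωL)
Y = (0.0007519 − j0.0001623) S
|Y| = 0.0007692 S → |Z| = 1/|Y| = 1300 Ω, ∠Z = −∠Y = 12.18°
I = V/|Z| = 116/1300 = 89.23 mA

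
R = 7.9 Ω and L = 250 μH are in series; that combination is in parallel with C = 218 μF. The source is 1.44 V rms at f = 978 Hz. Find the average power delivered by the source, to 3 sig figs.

ω = 2πf = 6145 rad/s
X_L = ωL = 1.54 Ω
X_C = 1/(ωC) = 0.746 Ω
Branch 1 (R+jX_L): Z₁ = 7.90 + j1.54 Ω, |Z₁| = 8.05 Ω
Branch 2 (−jX_C): Z₂ = −j0.746 Ω
Parallel: Z = Z₁Z₂/(Z₁+Z₂), |Z| = 0.757 Ω, ∠Z = -84.7°
I = V/|Z| = 1.90 A
P = VI cos φ = 1.44 × 1.90 × cos(-84.7°) = 253 mW

253 mW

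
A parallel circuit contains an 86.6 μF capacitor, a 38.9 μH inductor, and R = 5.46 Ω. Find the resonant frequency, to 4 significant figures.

2.742 kHz

ω₀ = 1/√(LC) = 1/√(3.89e-05 × 8.66e-05) = 17230 rad/s
f₀ = ω₀/(2π) = 2.742 kHz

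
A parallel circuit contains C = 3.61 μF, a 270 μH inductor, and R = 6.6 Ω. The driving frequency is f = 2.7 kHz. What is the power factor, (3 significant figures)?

0.694

ω = 2πf = 16960 rad/s
X_L = ωL = 4.58 Ω
X_C = 1/(ωC) = 16.3 Ω
Parallel: admittances add. Y = 1/R + 1/(jωL) + jωC
Y = (0.152 − j0.157) S
|Y| = 0.218 S → |Z| = 1/|Y| = 4.58 Ω, ∠Z = −∠Y = 46.0°
cos φ = cos(46.0°) = 0.694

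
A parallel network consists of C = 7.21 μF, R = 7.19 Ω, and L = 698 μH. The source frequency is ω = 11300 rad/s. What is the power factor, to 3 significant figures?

X_L = ωL = 7.89 Ω
X_C = 1/(ωC) = 12.3 Ω
Parallel: admittances add. Y = 1/R + 1/(jωL) + jωC
Y = (0.139 − j0.0453) S
|Y| = 0.146 S → |Z| = 1/|Y| = 6.84 Ω, ∠Z = −∠Y = 18.0°
cos φ = cos(18.0°) = 0.951

0.951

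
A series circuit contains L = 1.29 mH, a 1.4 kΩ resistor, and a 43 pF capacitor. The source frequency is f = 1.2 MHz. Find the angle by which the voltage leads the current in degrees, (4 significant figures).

ω = 2πf = 7.54e+06 rad/s
X_L = ωL = 9726 Ω
X_C = 1/(ωC) = 3084 Ω
Net reactance X = X_L − X_C = 6642 Ω
Z = 1400 + j6642 Ω
|Z| = √(1400² + 6642²) = 6788 Ω
∠Z = arctan(6642/1400) = 78.10°

78.10°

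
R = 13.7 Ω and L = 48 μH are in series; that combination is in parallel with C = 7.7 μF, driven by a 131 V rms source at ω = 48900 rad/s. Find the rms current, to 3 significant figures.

X_L = ωL = 2.35 Ω
X_C = 1/(ωC) = 2.66 Ω
Branch 1 (R+jX_L): Z₁ = 13.7 + j2.35 Ω, |Z₁| = 13.9 Ω
Branch 2 (−jX_C): Z₂ = −j2.66 Ω
Parallel: Z = Z₁Z₂/(Z₁+Z₂), |Z| = 2.69 Ω, ∠Z = -79.0°
I = V/|Z| = 131/2.69 = 48.6 A

48.6 A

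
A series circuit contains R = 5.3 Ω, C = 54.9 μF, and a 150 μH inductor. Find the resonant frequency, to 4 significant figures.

1.754 kHz

ω₀ = 1/√(LC) = 1/√(0.00015 × 5.49e-05) = 11020 rad/s
f₀ = ω₀/(2π) = 1.754 kHz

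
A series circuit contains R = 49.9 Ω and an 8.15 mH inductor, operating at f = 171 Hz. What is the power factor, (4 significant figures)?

0.9849

ω = 2πf = 1074 rad/s
X_L = ωL = 8.757 Ω
Z = 49.90 + j8.757 Ω
|Z| = √(49.90² + 8.757²) = 50.66 Ω
∠Z = arctan(8.757/49.90) = 9.953°
cos φ = cos(9.953°) = 0.9849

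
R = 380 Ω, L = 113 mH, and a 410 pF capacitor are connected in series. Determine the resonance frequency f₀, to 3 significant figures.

23.4 kHz

ω₀ = 1/√(LC) = 1/√(0.113 × 4.1e-10) = 146900 rad/s
f₀ = ω₀/(2π) = 23.4 kHz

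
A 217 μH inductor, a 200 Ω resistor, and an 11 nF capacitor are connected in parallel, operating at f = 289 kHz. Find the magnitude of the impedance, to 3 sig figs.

ω = 2πf = 1.816e+06 rad/s
X_L = ωL = 394 Ω
X_C = 1/(ωC) = 50.1 Ω
Parallel: admittances add. Y = 1/R + 1/(jωL) + jωC
Y = (0.00500 + j0.0174) S
|Y| = 0.0181 S → |Z| = 1/|Y| = 55.1 Ω, ∠Z = −∠Y = -74.0°

55.1 Ω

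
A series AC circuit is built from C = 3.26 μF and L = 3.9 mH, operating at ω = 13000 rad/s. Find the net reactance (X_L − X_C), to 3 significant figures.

X_L = ωL = 50.7 Ω
X_C = 1/(ωC) = 23.6 Ω
X = 50.7 − 23.6 = 27.1 Ω

27.1 Ω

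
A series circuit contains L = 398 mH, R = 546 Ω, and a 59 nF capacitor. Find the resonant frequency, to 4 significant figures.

1.039 kHz

ω₀ = 1/√(LC) = 1/√(0.398 × 5.9e-08) = 6526 rad/s
f₀ = ω₀/(2π) = 1.039 kHz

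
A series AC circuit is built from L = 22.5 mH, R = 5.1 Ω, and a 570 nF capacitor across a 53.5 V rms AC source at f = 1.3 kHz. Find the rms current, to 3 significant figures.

1.70 A

ω = 2πf = 8168 rad/s
X_L = ωL = 184 Ω
X_C = 1/(ωC) = 215 Ω
Net reactance X = X_L − X_C = -31.0 Ω
Z = 5.10 − j31.0 Ω
|Z| = √(5.10² + 31.0²) = 31.4 Ω
I = V/|Z| = 53.5/31.4 = 1.70 A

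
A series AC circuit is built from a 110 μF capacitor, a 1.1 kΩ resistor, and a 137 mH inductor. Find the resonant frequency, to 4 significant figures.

ω₀ = 1/√(LC) = 1/√(0.137 × 0.00011) = 257.6 rad/s
f₀ = ω₀/(2π) = 41.00 Hz

41.00 Hz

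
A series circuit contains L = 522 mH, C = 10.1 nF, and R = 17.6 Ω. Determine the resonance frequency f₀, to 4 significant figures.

2.192 kHz

ω₀ = 1/√(LC) = 1/√(0.522 × 1.01e-08) = 13770 rad/s
f₀ = ω₀/(2π) = 2.192 kHz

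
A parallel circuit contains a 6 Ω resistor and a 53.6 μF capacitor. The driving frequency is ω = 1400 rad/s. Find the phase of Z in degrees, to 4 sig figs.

X_C = 1/(ωC) = 13.33 Ω
Parallel: admittances add. Y = 1/R + jωC
Y = (0.1667 + j0.07504) S
|Y| = 0.1828 S → |Z| = 1/|Y| = 5.471 Ω, ∠Z = −∠Y = -24.24°

-24.24°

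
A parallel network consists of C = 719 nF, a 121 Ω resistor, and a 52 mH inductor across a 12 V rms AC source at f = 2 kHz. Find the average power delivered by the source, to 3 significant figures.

1.19 W

ω = 2πf = 12570 rad/s
X_L = ωL = 653 Ω
X_C = 1/(ωC) = 111 Ω
Parallel: admittances add. Y = 1/R + 1/(jωL) + jωC
Y = (0.00826 + j0.00750) S
|Y| = 0.0112 S → |Z| = 1/|Y| = 89.6 Ω, ∠Z = −∠Y = -42.2°
I = V/|Z| = 134 mA
P = VI cos φ = 12 × 0.134 × cos(-42.2°) = 1.19 W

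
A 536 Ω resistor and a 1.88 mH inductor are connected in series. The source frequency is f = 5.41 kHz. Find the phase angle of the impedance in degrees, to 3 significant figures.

6.80°

ω = 2πf = 33990 rad/s
X_L = ωL = 63.9 Ω
Z = 536 + j63.9 Ω
|Z| = √(536² + 63.9²) = 540 Ω
∠Z = arctan(63.9/536) = 6.80°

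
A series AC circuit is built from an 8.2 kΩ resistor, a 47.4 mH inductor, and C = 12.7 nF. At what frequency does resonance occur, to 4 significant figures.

ω₀ = 1/√(LC) = 1/√(0.0474 × 1.27e-08) = 40760 rad/s
f₀ = ω₀/(2π) = 6.487 kHz

6.487 kHz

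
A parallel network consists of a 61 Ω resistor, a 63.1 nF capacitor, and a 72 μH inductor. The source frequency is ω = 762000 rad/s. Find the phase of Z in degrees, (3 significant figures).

-61.2°

X_L = ωL = 54.9 Ω
X_C = 1/(ωC) = 20.8 Ω
Parallel: admittances add. Y = 1/R + 1/(jωL) + jωC
Y = (0.0164 + j0.0299) S
|Y| = 0.0341 S → |Z| = 1/|Y| = 29.4 Ω, ∠Z = −∠Y = -61.2°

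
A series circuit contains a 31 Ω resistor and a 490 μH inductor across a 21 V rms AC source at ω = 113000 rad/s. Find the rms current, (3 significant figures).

331 mA

X_L = ωL = 55.4 Ω
Z = 31.0 + j55.4 Ω
|Z| = √(31.0² + 55.4²) = 63.5 Ω
I = V/|Z| = 21/63.5 = 331 mA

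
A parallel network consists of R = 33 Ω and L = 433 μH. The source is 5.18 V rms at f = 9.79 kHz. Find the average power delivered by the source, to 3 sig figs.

ω = 2πf = 61510 rad/s
X_L = ωL = 26.6 Ω
Parallel: admittances add. Y = 1/R + 1/(jωL)
Y = (0.0303 − j0.0375) S
|Y| = 0.0482 S → |Z| = 1/|Y| = 20.7 Ω, ∠Z = −∠Y = 51.1°
I = V/|Z| = 250 mA
P = VI cos φ = 5.18 × 0.250 × cos(51.1°) = 813 mW

813 mW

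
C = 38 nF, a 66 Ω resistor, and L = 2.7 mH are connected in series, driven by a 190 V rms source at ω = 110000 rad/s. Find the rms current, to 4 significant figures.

2.166 A

X_L = ωL = 297.0 Ω
X_C = 1/(ωC) = 239.2 Ω
Net reactance X = X_L − X_C = 57.77 Ω
Z = 66.00 + j57.77 Ω
|Z| = √(66.00² + 57.77²) = 87.71 Ω
I = V/|Z| = 190/87.71 = 2.166 A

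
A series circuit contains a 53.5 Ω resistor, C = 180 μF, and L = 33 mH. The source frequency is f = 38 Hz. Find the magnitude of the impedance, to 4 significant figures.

ω = 2πf = 238.8 rad/s
X_L = ωL = 7.879 Ω
X_C = 1/(ωC) = 23.27 Ω
Net reactance X = X_L − X_C = -15.39 Ω
Z = 53.50 − j15.39 Ω
|Z| = √(53.50² + 15.39²) = 55.67 Ω

55.67 Ω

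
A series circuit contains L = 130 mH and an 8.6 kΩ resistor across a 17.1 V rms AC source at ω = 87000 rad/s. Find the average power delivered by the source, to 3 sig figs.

X_L = ωL = 11300 Ω
Z = 8600 + j11300 Ω
|Z| = √(8600² + 11300²) = 14200 Ω
∠Z = arctan(11300/8600) = 52.8°
I = V/|Z| = 1.20 mA
P = VI cos φ = 17.1 × 0.00120 × cos(52.8°) = 12.5 mW

12.5 mW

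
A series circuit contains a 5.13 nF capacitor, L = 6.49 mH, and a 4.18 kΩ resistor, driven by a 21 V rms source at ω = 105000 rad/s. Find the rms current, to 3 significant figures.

X_L = ωL = 681 Ω
X_C = 1/(ωC) = 1860 Ω
Net reactance X = X_L − X_C = -1180 Ω
Z = 4180 − j1180 Ω
|Z| = √(4180² + 1180²) = 4340 Ω
I = V/|Z| = 21/4340 = 4.84 mA

4.84 mA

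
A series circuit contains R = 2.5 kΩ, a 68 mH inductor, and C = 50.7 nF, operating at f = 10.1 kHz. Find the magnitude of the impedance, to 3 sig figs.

ω = 2πf = 63460 rad/s
X_L = ωL = 4320 Ω
X_C = 1/(ωC) = 311 Ω
Net reactance X = X_L − X_C = 4000 Ω
Z = 2500 + j4000 Ω
|Z| = √(2500² + 4000²) = 4720 Ω

4720 Ω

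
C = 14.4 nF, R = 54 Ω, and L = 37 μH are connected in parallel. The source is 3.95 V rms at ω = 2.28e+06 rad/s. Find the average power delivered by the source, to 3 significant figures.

289 mW

X_L = ωL = 84.4 Ω
X_C = 1/(ωC) = 30.5 Ω
Parallel: admittances add. Y = 1/R + 1/(jωL) + jωC
Y = (0.0185 + j0.0210) S
|Y| = 0.0280 S → |Z| = 1/|Y| = 35.7 Ω, ∠Z = −∠Y = -48.6°
I = V/|Z| = 111 mA
P = VI cos φ = 3.95 × 0.111 × cos(-48.6°) = 289 mW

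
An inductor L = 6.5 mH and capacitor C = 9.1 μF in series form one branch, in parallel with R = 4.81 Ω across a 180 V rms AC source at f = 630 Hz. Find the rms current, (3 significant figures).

96.2 A

ω = 2πf = 3958 rad/s
X_L = ωL = 25.7 Ω
X_C = 1/(ωC) = 27.8 Ω
Branch 1: Z₁ = R = 4.81 Ω
Branch 2 (series LC): Z₂ = j(X_L − X_C) = −j2.03 Ω
Parallel: Z = Z₁Z₂/(Z₁+Z₂), |Z| = 1.87 Ω, ∠Z = -67.1°
I = V/|Z| = 180/1.87 = 96.2 A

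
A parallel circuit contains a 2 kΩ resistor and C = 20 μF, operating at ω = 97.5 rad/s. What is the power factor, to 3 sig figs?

X_C = 1/(ωC) = 513 Ω
Parallel: admittances add. Y = 1/R + jωC
Y = (0.000500 + j0.00195) S
|Y| = 0.00201 S → |Z| = 1/|Y| = 497 Ω, ∠Z = −∠Y = -75.6°
cos φ = cos(-75.6°) = 0.248

0.248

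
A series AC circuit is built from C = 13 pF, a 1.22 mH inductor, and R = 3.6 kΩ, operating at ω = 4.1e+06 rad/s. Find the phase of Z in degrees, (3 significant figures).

-75.3°

X_L = ωL = 5000 Ω
X_C = 1/(ωC) = 18800 Ω
Net reactance X = X_L − X_C = -13800 Ω
Z = 3600 − j13800 Ω
|Z| = √(3600² + 13800²) = 14200 Ω
∠Z = arctan(-13800/3600) = -75.3°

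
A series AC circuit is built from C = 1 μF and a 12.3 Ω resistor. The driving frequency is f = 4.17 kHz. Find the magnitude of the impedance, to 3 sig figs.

ω = 2πf = 26200 rad/s
X_C = 1/(ωC) = 38.2 Ω
Z = 12.3 − j38.2 Ω
|Z| = √(12.3² + 38.2²) = 40.1 Ω

40.1 Ω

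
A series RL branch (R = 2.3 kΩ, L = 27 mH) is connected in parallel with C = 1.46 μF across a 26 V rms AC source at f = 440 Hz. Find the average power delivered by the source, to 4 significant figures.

293.6 mW

ω = 2πf = 2765 rad/s
X_L = ωL = 74.64 Ω
X_C = 1/(ωC) = 247.8 Ω
Branch 1 (R+jX_L): Z₁ = 2300 + j74.64 Ω, |Z₁| = 2301 Ω
Branch 2 (−jX_C): Z₂ = −j247.8 Ω
Parallel: Z = Z₁Z₂/(Z₁+Z₂), |Z| = 247.2 Ω, ∠Z = -83.84°
I = V/|Z| = 105.2 mA
P = VI cos φ = 26 × 0.1052 × cos(-83.84°) = 293.6 mW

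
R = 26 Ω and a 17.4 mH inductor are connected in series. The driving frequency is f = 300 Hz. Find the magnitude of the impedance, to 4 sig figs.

ω = 2πf = 1885 rad/s
X_L = ωL = 32.80 Ω
Z = 26.00 + j32.80 Ω
|Z| = √(26.00² + 32.80²) = 41.85 Ω

41.85 Ω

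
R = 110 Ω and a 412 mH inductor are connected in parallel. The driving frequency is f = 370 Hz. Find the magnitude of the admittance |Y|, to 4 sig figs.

ω = 2πf = 2325 rad/s
X_L = ωL = 957.8 Ω
Parallel: admittances add. Y = 1/R + 1/(jωL)
Y = (0.009091 − j0.001044) S
|Y| = 0.009151 S → |Z| = 1/|Y| = 109.3 Ω, ∠Z = −∠Y = 6.551°

9.151 mS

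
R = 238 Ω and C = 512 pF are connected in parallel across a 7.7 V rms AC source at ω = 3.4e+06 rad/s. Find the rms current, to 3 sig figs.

35.0 mA

X_C = 1/(ωC) = 574 Ω
Parallel: admittances add. Y = 1/R + jωC
Y = (0.00420 + j0.00174) S
|Y| = 0.00455 S → |Z| = 1/|Y| = 220 Ω, ∠Z = −∠Y = -22.5°
I = V/|Z| = 7.7/220 = 35.0 mA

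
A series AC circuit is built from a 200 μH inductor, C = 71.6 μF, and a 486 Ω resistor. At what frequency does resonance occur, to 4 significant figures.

1.330 kHz

ω₀ = 1/√(LC) = 1/√(0.0002 × 7.16e-05) = 8357 rad/s
f₀ = ω₀/(2π) = 1.330 kHz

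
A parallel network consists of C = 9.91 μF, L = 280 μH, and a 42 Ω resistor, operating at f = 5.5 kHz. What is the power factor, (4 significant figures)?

0.09908

ω = 2πf = 34560 rad/s
X_L = ωL = 9.676 Ω
X_C = 1/(ωC) = 2.920 Ω
Parallel: admittances add. Y = 1/R + 1/(jωL) + jωC
Y = (0.02381 + j0.2391) S
|Y| = 0.2403 S → |Z| = 1/|Y| = 4.161 Ω, ∠Z = −∠Y = -84.31°
cos φ = cos(-84.31°) = 0.09908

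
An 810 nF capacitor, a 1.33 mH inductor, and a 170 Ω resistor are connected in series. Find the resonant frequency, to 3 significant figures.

4.85 kHz

ω₀ = 1/√(LC) = 1/√(0.00133 × 8.1e-07) = 30470 rad/s
f₀ = ω₀/(2π) = 4.85 kHz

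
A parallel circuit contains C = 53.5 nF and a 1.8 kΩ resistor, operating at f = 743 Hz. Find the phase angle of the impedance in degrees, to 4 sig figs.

-24.21°

ω = 2πf = 4668 rad/s
X_C = 1/(ωC) = 4004 Ω
Parallel: admittances add. Y = 1/R + jωC
Y = (0.0005556 + j0.0002498) S
|Y| = 0.0006091 S → |Z| = 1/|Y| = 1642 Ω, ∠Z = −∠Y = -24.21°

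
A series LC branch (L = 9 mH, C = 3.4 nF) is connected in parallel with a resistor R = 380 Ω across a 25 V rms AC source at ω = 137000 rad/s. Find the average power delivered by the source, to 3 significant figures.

1.64 W

X_L = ωL = 1230 Ω
X_C = 1/(ωC) = 2150 Ω
Branch 1: Z₁ = R = 380 Ω
Branch 2 (series LC): Z₂ = j(X_L − X_C) = −j914 Ω
Parallel: Z = Z₁Z₂/(Z₁+Z₂), |Z| = 351 Ω, ∠Z = -22.6°
I = V/|Z| = 71.3 mA
P = VI cos φ = 25 × 0.0713 × cos(-22.6°) = 1.64 W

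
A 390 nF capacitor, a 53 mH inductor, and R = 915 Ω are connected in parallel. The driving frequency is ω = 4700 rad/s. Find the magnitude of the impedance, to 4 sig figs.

409.9 Ω

X_L = ωL = 249.1 Ω
X_C = 1/(ωC) = 545.6 Ω
Parallel: admittances add. Y = 1/R + 1/(jωL) + jωC
Y = (0.001093 − j0.002181) S
|Y| = 0.002440 S → |Z| = 1/|Y| = 409.9 Ω, ∠Z = −∠Y = 63.39°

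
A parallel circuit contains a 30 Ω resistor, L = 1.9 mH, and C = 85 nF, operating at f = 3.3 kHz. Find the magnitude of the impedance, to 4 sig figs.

ω = 2πf = 20730 rad/s
X_L = ωL = 39.40 Ω
X_C = 1/(ωC) = 567.4 Ω
Parallel: admittances add. Y = 1/R + 1/(jωL) + jωC
Y = (0.03333 − j0.02362) S
|Y| = 0.04085 S → |Z| = 1/|Y| = 24.48 Ω, ∠Z = −∠Y = 35.32°

24.48 Ω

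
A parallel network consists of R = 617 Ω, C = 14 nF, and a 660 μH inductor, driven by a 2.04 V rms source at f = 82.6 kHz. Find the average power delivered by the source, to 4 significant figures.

6.745 mW

ω = 2πf = 519000 rad/s
X_L = ωL = 342.5 Ω
X_C = 1/(ωC) = 137.6 Ω
Parallel: admittances add. Y = 1/R + 1/(jωL) + jωC
Y = (0.001621 + j0.004346) S
|Y| = 0.004639 S → |Z| = 1/|Y| = 215.6 Ω, ∠Z = −∠Y = -69.55°
I = V/|Z| = 9.463 mA
P = VI cos φ = 2.04 × 0.009463 × cos(-69.55°) = 6.745 mW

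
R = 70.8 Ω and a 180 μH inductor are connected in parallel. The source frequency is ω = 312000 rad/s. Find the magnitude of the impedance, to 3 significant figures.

44.0 Ω

X_L = ωL = 56.2 Ω
Parallel: admittances add. Y = 1/R + 1/(jωL)
Y = (0.0141 − j0.0178) S
|Y| = 0.0227 S → |Z| = 1/|Y| = 44.0 Ω, ∠Z = −∠Y = 51.6°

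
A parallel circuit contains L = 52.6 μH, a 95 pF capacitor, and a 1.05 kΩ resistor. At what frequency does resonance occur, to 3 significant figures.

2.25 MHz

ω₀ = 1/√(LC) = 1/√(5.26e-05 × 9.5e-11) = 1.415e+07 rad/s
f₀ = ω₀/(2π) = 2.25 MHz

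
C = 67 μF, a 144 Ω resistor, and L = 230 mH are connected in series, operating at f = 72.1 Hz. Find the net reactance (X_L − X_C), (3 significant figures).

71.2 Ω

ω = 2πf = 453.0 rad/s
X_L = ωL = 104 Ω
X_C = 1/(ωC) = 32.9 Ω
X = 104 − 32.9 = 71.2 Ω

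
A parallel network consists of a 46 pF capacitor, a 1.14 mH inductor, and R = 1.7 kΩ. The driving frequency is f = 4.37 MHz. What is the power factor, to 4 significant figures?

ω = 2πf = 2.746e+07 rad/s
X_L = ωL = 31300 Ω
X_C = 1/(ωC) = 791.7 Ω
Parallel: admittances add. Y = 1/R + 1/(jωL) + jωC
Y = (0.0005882 + j0.001231) S
|Y| = 0.001364 S → |Z| = 1/|Y| = 732.9 Ω, ∠Z = −∠Y = -64.46°
cos φ = cos(-64.46°) = 0.4311

0.4311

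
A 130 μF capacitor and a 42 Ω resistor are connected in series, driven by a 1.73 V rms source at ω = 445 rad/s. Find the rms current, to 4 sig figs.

38.09 mA

X_C = 1/(ωC) = 17.29 Ω
Z = 42.00 − j17.29 Ω
|Z| = √(42.00² + 17.29²) = 45.42 Ω
I = V/|Z| = 1.73/45.42 = 38.09 mA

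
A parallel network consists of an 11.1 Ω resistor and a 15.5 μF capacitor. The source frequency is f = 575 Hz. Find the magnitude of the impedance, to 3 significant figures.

ω = 2πf = 3613 rad/s
X_C = 1/(ωC) = 17.9 Ω
Parallel: admittances add. Y = 1/R + jωC
Y = (0.0901 + j0.0560) S
|Y| = 0.106 S → |Z| = 1/|Y| = 9.43 Ω, ∠Z = −∠Y = -31.9°

9.43 Ω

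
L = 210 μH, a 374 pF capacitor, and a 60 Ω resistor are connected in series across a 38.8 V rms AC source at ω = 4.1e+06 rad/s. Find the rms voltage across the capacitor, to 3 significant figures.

X_L = ωL = 861 Ω
X_C = 1/(ωC) = 652 Ω
Net reactance X = X_L − X_C = 209 Ω
Z = 60.0 + j209 Ω
|Z| = √(60.0² + 209²) = 217 Ω
I = V/|Z| = 179 mA
V_C = I·|Z_C| = 0.179 × 652 = 116 V

116 V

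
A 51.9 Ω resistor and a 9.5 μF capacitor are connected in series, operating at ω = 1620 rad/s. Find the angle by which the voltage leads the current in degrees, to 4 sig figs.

X_C = 1/(ωC) = 64.98 Ω
Z = 51.90 − j64.98 Ω
|Z| = √(51.90² + 64.98²) = 83.16 Ω
∠Z = arctan(-64.98/51.90) = -51.38°

-51.38°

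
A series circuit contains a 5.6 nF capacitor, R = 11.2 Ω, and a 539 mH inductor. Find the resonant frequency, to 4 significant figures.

ω₀ = 1/√(LC) = 1/√(0.539 × 5.6e-09) = 18200 rad/s
f₀ = ω₀/(2π) = 2.897 kHz

2.897 kHz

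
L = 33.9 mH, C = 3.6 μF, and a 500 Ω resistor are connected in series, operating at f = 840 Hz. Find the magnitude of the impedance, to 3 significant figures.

516 Ω

ω = 2πf = 5278 rad/s
X_L = ωL = 179 Ω
X_C = 1/(ωC) = 52.6 Ω
Net reactance X = X_L − X_C = 126 Ω
Z = 500 + j126 Ω
|Z| = √(500² + 126²) = 516 Ω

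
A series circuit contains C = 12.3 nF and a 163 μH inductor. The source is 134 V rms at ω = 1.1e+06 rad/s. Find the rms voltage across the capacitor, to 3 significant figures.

X_L = ωL = 179 Ω
X_C = 1/(ωC) = 73.9 Ω
Net reactance X = X_L − X_C = 105 Ω
Z = j105 Ω
|Z| = √(0² + 105²) = 105 Ω
I = V/|Z| = 1.27 A
V_C = I·|Z_C| = 1.27 × 73.9 = 94.0 V

94.0 V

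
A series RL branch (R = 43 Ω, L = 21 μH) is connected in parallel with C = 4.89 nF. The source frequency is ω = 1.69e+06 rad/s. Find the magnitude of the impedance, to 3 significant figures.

X_L = ωL = 35.5 Ω
X_C = 1/(ωC) = 121 Ω
Branch 1 (R+jX_L): Z₁ = 43.0 + j35.5 Ω, |Z₁| = 55.8 Ω
Branch 2 (−jX_C): Z₂ = −j121 Ω
Parallel: Z = Z₁Z₂/(Z₁+Z₂), |Z| = 70.5 Ω, ∠Z = 12.8°

70.5 Ω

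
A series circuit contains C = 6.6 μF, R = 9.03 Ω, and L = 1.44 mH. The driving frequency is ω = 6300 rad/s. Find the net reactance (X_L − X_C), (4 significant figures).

-14.98 Ω

X_L = ωL = 9.072 Ω
X_C = 1/(ωC) = 24.05 Ω
X = 9.072 − 24.05 = -14.98 Ω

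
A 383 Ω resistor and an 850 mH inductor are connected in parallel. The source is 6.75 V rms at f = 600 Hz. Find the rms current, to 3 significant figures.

ω = 2πf = 3770 rad/s
X_L = ωL = 3200 Ω
Parallel: admittances add. Y = 1/R + 1/(jωL)
Y = (0.00261 − j0.000312) S
|Y| = 0.00263 S → |Z| = 1/|Y| = 380 Ω, ∠Z = −∠Y = 6.82°
I = V/|Z| = 6.75/380 = 17.7 mA

17.7 mA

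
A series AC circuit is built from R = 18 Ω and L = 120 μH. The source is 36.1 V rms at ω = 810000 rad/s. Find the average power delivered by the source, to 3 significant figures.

2.40 W

X_L = ωL = 97.2 Ω
Z = 18.0 + j97.2 Ω
|Z| = √(18.0² + 97.2²) = 98.9 Ω
∠Z = arctan(97.2/18.0) = 79.5°
I = V/|Z| = 365 mA
P = VI cos φ = 36.1 × 0.365 × cos(79.5°) = 2.40 W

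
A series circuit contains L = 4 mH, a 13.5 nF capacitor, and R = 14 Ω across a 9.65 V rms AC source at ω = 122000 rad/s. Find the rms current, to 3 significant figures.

X_L = ωL = 488 Ω
X_C = 1/(ωC) = 607 Ω
Net reactance X = X_L − X_C = -119 Ω
Z = 14.0 − j119 Ω
|Z| = √(14.0² + 119²) = 120 Ω
I = V/|Z| = 9.65/120 = 80.4 mA

80.4 mA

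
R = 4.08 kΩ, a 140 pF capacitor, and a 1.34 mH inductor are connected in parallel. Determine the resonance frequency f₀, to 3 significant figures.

367 kHz

ω₀ = 1/√(LC) = 1/√(0.00134 × 1.4e-10) = 2.309e+06 rad/s
f₀ = ω₀/(2π) = 367 kHz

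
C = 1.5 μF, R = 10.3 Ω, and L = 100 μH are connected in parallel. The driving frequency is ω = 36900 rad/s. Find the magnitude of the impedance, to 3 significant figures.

4.23 Ω

X_L = ωL = 3.69 Ω
X_C = 1/(ωC) = 18.1 Ω
Parallel: admittances add. Y = 1/R + 1/(jωL) + jωC
Y = (0.0971 − j0.216) S
|Y| = 0.236 S → |Z| = 1/|Y| = 4.23 Ω, ∠Z = −∠Y = 65.8°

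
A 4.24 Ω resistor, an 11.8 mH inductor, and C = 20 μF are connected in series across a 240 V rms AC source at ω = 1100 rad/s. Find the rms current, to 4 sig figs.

7.328 A

X_L = ωL = 12.98 Ω
X_C = 1/(ωC) = 45.45 Ω
Net reactance X = X_L − X_C = -32.47 Ω
Z = 4.240 − j32.47 Ω
|Z| = √(4.240² + 32.47²) = 32.75 Ω
I = V/|Z| = 240/32.75 = 7.328 A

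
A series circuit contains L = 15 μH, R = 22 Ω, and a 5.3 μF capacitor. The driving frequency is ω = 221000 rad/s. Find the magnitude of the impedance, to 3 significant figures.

22.1 Ω

X_L = ωL = 3.31 Ω
X_C = 1/(ωC) = 0.854 Ω
Net reactance X = X_L − X_C = 2.46 Ω
Z = 22.0 + j2.46 Ω
|Z| = √(22.0² + 2.46²) = 22.1 Ω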